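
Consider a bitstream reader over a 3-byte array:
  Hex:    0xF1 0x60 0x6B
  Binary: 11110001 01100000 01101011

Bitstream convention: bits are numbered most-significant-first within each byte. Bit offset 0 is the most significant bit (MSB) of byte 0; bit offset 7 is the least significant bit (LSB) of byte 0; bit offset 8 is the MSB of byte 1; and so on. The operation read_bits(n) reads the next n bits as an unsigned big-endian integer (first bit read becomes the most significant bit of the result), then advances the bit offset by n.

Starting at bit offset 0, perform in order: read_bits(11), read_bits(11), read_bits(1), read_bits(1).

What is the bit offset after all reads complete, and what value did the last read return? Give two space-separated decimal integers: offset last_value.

Answer: 24 1

Derivation:
Read 1: bits[0:11] width=11 -> value=1931 (bin 11110001011); offset now 11 = byte 1 bit 3; 13 bits remain
Read 2: bits[11:22] width=11 -> value=26 (bin 00000011010); offset now 22 = byte 2 bit 6; 2 bits remain
Read 3: bits[22:23] width=1 -> value=1 (bin 1); offset now 23 = byte 2 bit 7; 1 bits remain
Read 4: bits[23:24] width=1 -> value=1 (bin 1); offset now 24 = byte 3 bit 0; 0 bits remain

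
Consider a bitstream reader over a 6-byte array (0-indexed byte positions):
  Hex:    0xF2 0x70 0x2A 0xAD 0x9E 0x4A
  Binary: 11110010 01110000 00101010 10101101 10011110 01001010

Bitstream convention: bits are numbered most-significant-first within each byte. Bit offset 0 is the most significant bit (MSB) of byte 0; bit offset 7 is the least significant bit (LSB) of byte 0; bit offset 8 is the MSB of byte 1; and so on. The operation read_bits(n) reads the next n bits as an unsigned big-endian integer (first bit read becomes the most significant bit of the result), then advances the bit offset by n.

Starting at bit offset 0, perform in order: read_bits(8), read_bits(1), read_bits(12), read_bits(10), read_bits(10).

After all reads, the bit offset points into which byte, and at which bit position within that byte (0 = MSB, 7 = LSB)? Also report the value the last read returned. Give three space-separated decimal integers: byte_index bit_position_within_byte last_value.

Read 1: bits[0:8] width=8 -> value=242 (bin 11110010); offset now 8 = byte 1 bit 0; 40 bits remain
Read 2: bits[8:9] width=1 -> value=0 (bin 0); offset now 9 = byte 1 bit 1; 39 bits remain
Read 3: bits[9:21] width=12 -> value=3589 (bin 111000000101); offset now 21 = byte 2 bit 5; 27 bits remain
Read 4: bits[21:31] width=10 -> value=342 (bin 0101010110); offset now 31 = byte 3 bit 7; 17 bits remain
Read 5: bits[31:41] width=10 -> value=828 (bin 1100111100); offset now 41 = byte 5 bit 1; 7 bits remain

Answer: 5 1 828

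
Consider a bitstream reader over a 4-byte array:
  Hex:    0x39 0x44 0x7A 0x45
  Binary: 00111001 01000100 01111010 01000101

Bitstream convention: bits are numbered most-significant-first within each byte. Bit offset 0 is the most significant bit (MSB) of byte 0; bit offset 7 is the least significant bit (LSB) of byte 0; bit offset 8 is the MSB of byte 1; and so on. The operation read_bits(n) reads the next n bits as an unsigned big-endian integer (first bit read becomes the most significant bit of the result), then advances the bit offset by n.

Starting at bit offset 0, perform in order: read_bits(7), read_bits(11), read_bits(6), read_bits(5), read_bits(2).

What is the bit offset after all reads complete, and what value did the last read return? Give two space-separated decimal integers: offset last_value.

Read 1: bits[0:7] width=7 -> value=28 (bin 0011100); offset now 7 = byte 0 bit 7; 25 bits remain
Read 2: bits[7:18] width=11 -> value=1297 (bin 10100010001); offset now 18 = byte 2 bit 2; 14 bits remain
Read 3: bits[18:24] width=6 -> value=58 (bin 111010); offset now 24 = byte 3 bit 0; 8 bits remain
Read 4: bits[24:29] width=5 -> value=8 (bin 01000); offset now 29 = byte 3 bit 5; 3 bits remain
Read 5: bits[29:31] width=2 -> value=2 (bin 10); offset now 31 = byte 3 bit 7; 1 bits remain

Answer: 31 2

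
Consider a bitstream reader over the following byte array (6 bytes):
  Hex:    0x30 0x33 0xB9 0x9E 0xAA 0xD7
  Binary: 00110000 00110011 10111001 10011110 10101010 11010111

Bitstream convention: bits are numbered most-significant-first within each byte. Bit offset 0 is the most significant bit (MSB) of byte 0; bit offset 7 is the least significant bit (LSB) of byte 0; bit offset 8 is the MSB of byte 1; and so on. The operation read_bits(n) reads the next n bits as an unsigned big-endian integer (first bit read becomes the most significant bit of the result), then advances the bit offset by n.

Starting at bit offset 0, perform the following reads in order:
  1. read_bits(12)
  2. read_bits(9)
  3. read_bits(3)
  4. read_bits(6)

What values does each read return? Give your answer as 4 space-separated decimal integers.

Answer: 771 119 1 39

Derivation:
Read 1: bits[0:12] width=12 -> value=771 (bin 001100000011); offset now 12 = byte 1 bit 4; 36 bits remain
Read 2: bits[12:21] width=9 -> value=119 (bin 001110111); offset now 21 = byte 2 bit 5; 27 bits remain
Read 3: bits[21:24] width=3 -> value=1 (bin 001); offset now 24 = byte 3 bit 0; 24 bits remain
Read 4: bits[24:30] width=6 -> value=39 (bin 100111); offset now 30 = byte 3 bit 6; 18 bits remain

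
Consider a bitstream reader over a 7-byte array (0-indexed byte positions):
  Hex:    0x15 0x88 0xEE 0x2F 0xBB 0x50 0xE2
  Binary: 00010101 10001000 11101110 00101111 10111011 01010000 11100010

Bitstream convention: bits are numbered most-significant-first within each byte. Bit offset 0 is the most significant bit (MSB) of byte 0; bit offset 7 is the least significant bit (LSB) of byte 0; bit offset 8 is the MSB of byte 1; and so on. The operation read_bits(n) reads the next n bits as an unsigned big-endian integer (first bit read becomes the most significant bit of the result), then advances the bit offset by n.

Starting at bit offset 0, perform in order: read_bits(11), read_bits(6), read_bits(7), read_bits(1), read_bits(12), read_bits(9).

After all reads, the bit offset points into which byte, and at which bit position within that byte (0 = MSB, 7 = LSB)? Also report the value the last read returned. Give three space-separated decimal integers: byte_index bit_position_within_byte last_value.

Answer: 5 6 212

Derivation:
Read 1: bits[0:11] width=11 -> value=172 (bin 00010101100); offset now 11 = byte 1 bit 3; 45 bits remain
Read 2: bits[11:17] width=6 -> value=17 (bin 010001); offset now 17 = byte 2 bit 1; 39 bits remain
Read 3: bits[17:24] width=7 -> value=110 (bin 1101110); offset now 24 = byte 3 bit 0; 32 bits remain
Read 4: bits[24:25] width=1 -> value=0 (bin 0); offset now 25 = byte 3 bit 1; 31 bits remain
Read 5: bits[25:37] width=12 -> value=1527 (bin 010111110111); offset now 37 = byte 4 bit 5; 19 bits remain
Read 6: bits[37:46] width=9 -> value=212 (bin 011010100); offset now 46 = byte 5 bit 6; 10 bits remain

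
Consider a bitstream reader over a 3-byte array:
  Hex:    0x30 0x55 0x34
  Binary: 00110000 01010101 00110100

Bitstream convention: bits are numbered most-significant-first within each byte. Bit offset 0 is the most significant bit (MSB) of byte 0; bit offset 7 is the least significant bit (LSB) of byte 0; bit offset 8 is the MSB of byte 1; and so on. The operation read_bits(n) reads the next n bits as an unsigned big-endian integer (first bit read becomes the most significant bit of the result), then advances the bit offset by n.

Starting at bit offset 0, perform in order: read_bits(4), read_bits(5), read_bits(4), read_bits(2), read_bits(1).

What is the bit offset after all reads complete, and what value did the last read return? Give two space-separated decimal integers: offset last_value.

Read 1: bits[0:4] width=4 -> value=3 (bin 0011); offset now 4 = byte 0 bit 4; 20 bits remain
Read 2: bits[4:9] width=5 -> value=0 (bin 00000); offset now 9 = byte 1 bit 1; 15 bits remain
Read 3: bits[9:13] width=4 -> value=10 (bin 1010); offset now 13 = byte 1 bit 5; 11 bits remain
Read 4: bits[13:15] width=2 -> value=2 (bin 10); offset now 15 = byte 1 bit 7; 9 bits remain
Read 5: bits[15:16] width=1 -> value=1 (bin 1); offset now 16 = byte 2 bit 0; 8 bits remain

Answer: 16 1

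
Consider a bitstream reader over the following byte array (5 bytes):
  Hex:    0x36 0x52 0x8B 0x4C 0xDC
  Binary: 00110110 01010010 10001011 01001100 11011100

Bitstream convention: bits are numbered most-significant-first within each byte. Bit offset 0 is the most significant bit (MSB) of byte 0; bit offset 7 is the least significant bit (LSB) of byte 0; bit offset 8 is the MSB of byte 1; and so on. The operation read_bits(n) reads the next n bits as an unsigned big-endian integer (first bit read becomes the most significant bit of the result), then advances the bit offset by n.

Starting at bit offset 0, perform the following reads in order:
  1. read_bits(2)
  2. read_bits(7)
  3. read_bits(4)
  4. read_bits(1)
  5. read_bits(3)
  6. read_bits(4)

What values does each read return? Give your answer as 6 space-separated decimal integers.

Answer: 0 108 10 0 5 1

Derivation:
Read 1: bits[0:2] width=2 -> value=0 (bin 00); offset now 2 = byte 0 bit 2; 38 bits remain
Read 2: bits[2:9] width=7 -> value=108 (bin 1101100); offset now 9 = byte 1 bit 1; 31 bits remain
Read 3: bits[9:13] width=4 -> value=10 (bin 1010); offset now 13 = byte 1 bit 5; 27 bits remain
Read 4: bits[13:14] width=1 -> value=0 (bin 0); offset now 14 = byte 1 bit 6; 26 bits remain
Read 5: bits[14:17] width=3 -> value=5 (bin 101); offset now 17 = byte 2 bit 1; 23 bits remain
Read 6: bits[17:21] width=4 -> value=1 (bin 0001); offset now 21 = byte 2 bit 5; 19 bits remain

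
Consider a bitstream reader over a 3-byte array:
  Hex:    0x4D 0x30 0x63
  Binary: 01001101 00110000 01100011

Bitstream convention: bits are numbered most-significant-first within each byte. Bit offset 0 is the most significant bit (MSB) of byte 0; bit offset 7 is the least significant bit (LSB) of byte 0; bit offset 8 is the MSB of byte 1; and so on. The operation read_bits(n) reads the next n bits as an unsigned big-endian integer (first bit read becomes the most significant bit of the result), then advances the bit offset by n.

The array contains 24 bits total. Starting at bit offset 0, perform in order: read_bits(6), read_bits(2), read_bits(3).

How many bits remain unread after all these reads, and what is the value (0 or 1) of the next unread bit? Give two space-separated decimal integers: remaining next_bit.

Answer: 13 1

Derivation:
Read 1: bits[0:6] width=6 -> value=19 (bin 010011); offset now 6 = byte 0 bit 6; 18 bits remain
Read 2: bits[6:8] width=2 -> value=1 (bin 01); offset now 8 = byte 1 bit 0; 16 bits remain
Read 3: bits[8:11] width=3 -> value=1 (bin 001); offset now 11 = byte 1 bit 3; 13 bits remain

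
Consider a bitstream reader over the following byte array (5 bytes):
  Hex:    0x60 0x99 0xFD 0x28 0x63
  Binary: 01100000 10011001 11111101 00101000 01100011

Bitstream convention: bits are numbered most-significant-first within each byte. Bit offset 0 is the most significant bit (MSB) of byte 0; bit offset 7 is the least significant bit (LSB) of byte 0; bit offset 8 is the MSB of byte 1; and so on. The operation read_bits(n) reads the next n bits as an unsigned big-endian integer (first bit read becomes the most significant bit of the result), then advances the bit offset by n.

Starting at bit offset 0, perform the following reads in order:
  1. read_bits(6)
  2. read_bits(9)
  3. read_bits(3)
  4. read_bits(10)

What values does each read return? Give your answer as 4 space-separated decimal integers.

Answer: 24 76 7 978

Derivation:
Read 1: bits[0:6] width=6 -> value=24 (bin 011000); offset now 6 = byte 0 bit 6; 34 bits remain
Read 2: bits[6:15] width=9 -> value=76 (bin 001001100); offset now 15 = byte 1 bit 7; 25 bits remain
Read 3: bits[15:18] width=3 -> value=7 (bin 111); offset now 18 = byte 2 bit 2; 22 bits remain
Read 4: bits[18:28] width=10 -> value=978 (bin 1111010010); offset now 28 = byte 3 bit 4; 12 bits remain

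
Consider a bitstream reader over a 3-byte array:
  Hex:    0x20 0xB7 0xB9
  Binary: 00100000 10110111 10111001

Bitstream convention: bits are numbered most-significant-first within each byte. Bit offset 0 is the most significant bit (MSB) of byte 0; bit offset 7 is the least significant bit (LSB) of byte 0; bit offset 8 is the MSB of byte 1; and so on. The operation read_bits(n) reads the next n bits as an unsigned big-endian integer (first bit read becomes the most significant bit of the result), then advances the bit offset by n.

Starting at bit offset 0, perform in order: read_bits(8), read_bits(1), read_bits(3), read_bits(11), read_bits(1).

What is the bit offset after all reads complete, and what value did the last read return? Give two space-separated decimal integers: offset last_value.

Answer: 24 1

Derivation:
Read 1: bits[0:8] width=8 -> value=32 (bin 00100000); offset now 8 = byte 1 bit 0; 16 bits remain
Read 2: bits[8:9] width=1 -> value=1 (bin 1); offset now 9 = byte 1 bit 1; 15 bits remain
Read 3: bits[9:12] width=3 -> value=3 (bin 011); offset now 12 = byte 1 bit 4; 12 bits remain
Read 4: bits[12:23] width=11 -> value=988 (bin 01111011100); offset now 23 = byte 2 bit 7; 1 bits remain
Read 5: bits[23:24] width=1 -> value=1 (bin 1); offset now 24 = byte 3 bit 0; 0 bits remain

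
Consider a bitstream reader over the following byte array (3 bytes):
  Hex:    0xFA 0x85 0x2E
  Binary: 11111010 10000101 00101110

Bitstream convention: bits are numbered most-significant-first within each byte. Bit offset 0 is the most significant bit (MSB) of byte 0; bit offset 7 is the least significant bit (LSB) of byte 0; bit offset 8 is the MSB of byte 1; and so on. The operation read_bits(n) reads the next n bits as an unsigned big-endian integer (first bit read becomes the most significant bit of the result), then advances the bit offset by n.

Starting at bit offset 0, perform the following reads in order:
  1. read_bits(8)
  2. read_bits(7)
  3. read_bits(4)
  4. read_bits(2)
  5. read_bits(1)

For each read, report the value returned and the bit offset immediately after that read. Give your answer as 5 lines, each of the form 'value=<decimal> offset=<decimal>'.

Answer: value=250 offset=8
value=66 offset=15
value=9 offset=19
value=1 offset=21
value=1 offset=22

Derivation:
Read 1: bits[0:8] width=8 -> value=250 (bin 11111010); offset now 8 = byte 1 bit 0; 16 bits remain
Read 2: bits[8:15] width=7 -> value=66 (bin 1000010); offset now 15 = byte 1 bit 7; 9 bits remain
Read 3: bits[15:19] width=4 -> value=9 (bin 1001); offset now 19 = byte 2 bit 3; 5 bits remain
Read 4: bits[19:21] width=2 -> value=1 (bin 01); offset now 21 = byte 2 bit 5; 3 bits remain
Read 5: bits[21:22] width=1 -> value=1 (bin 1); offset now 22 = byte 2 bit 6; 2 bits remain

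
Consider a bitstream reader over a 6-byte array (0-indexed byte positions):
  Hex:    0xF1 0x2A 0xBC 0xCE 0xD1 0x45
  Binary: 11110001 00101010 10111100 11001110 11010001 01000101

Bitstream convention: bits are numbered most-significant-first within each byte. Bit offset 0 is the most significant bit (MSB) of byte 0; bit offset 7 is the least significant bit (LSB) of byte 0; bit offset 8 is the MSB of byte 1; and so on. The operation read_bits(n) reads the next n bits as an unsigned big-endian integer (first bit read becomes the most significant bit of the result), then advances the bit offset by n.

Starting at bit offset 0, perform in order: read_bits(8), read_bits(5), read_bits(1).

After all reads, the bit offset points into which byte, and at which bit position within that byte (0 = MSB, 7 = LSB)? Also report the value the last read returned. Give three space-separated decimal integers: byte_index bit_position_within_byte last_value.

Read 1: bits[0:8] width=8 -> value=241 (bin 11110001); offset now 8 = byte 1 bit 0; 40 bits remain
Read 2: bits[8:13] width=5 -> value=5 (bin 00101); offset now 13 = byte 1 bit 5; 35 bits remain
Read 3: bits[13:14] width=1 -> value=0 (bin 0); offset now 14 = byte 1 bit 6; 34 bits remain

Answer: 1 6 0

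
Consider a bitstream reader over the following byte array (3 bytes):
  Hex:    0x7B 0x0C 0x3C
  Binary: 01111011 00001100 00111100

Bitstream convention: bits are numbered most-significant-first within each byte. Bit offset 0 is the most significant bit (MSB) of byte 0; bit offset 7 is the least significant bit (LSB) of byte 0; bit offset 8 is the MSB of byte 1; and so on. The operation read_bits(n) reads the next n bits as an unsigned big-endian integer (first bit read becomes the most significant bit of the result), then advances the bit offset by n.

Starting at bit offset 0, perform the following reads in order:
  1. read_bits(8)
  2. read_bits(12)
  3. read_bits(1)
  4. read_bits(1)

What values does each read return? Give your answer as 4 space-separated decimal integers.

Read 1: bits[0:8] width=8 -> value=123 (bin 01111011); offset now 8 = byte 1 bit 0; 16 bits remain
Read 2: bits[8:20] width=12 -> value=195 (bin 000011000011); offset now 20 = byte 2 bit 4; 4 bits remain
Read 3: bits[20:21] width=1 -> value=1 (bin 1); offset now 21 = byte 2 bit 5; 3 bits remain
Read 4: bits[21:22] width=1 -> value=1 (bin 1); offset now 22 = byte 2 bit 6; 2 bits remain

Answer: 123 195 1 1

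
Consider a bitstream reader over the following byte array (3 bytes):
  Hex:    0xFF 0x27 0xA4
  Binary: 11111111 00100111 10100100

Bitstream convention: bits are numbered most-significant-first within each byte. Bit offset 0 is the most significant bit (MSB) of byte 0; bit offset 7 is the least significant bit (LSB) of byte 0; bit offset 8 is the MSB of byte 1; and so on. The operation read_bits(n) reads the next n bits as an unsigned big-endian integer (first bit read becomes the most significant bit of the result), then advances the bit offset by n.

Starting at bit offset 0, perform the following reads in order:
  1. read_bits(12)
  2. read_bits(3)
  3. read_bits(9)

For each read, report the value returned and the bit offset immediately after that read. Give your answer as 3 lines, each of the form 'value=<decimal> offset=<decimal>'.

Read 1: bits[0:12] width=12 -> value=4082 (bin 111111110010); offset now 12 = byte 1 bit 4; 12 bits remain
Read 2: bits[12:15] width=3 -> value=3 (bin 011); offset now 15 = byte 1 bit 7; 9 bits remain
Read 3: bits[15:24] width=9 -> value=420 (bin 110100100); offset now 24 = byte 3 bit 0; 0 bits remain

Answer: value=4082 offset=12
value=3 offset=15
value=420 offset=24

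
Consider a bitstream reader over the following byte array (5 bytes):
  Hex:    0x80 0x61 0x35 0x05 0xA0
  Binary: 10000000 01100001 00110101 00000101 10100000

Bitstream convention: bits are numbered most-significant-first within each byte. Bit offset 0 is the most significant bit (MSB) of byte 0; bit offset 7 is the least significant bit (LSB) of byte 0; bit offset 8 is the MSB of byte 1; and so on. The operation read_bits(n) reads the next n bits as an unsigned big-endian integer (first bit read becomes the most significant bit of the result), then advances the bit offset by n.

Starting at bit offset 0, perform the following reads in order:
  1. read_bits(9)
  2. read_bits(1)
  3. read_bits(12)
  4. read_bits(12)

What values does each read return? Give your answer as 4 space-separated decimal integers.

Answer: 256 1 2125 1046

Derivation:
Read 1: bits[0:9] width=9 -> value=256 (bin 100000000); offset now 9 = byte 1 bit 1; 31 bits remain
Read 2: bits[9:10] width=1 -> value=1 (bin 1); offset now 10 = byte 1 bit 2; 30 bits remain
Read 3: bits[10:22] width=12 -> value=2125 (bin 100001001101); offset now 22 = byte 2 bit 6; 18 bits remain
Read 4: bits[22:34] width=12 -> value=1046 (bin 010000010110); offset now 34 = byte 4 bit 2; 6 bits remain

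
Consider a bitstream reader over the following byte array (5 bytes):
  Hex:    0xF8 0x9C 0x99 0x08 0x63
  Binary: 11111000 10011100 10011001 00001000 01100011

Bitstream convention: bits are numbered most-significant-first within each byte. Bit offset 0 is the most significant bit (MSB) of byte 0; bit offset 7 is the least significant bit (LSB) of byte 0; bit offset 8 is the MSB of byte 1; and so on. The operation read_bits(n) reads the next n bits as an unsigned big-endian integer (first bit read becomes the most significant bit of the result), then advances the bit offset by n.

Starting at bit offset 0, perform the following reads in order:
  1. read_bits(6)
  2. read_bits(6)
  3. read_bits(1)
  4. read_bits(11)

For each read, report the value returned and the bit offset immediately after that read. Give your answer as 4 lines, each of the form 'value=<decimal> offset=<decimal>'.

Answer: value=62 offset=6
value=9 offset=12
value=1 offset=13
value=1177 offset=24

Derivation:
Read 1: bits[0:6] width=6 -> value=62 (bin 111110); offset now 6 = byte 0 bit 6; 34 bits remain
Read 2: bits[6:12] width=6 -> value=9 (bin 001001); offset now 12 = byte 1 bit 4; 28 bits remain
Read 3: bits[12:13] width=1 -> value=1 (bin 1); offset now 13 = byte 1 bit 5; 27 bits remain
Read 4: bits[13:24] width=11 -> value=1177 (bin 10010011001); offset now 24 = byte 3 bit 0; 16 bits remain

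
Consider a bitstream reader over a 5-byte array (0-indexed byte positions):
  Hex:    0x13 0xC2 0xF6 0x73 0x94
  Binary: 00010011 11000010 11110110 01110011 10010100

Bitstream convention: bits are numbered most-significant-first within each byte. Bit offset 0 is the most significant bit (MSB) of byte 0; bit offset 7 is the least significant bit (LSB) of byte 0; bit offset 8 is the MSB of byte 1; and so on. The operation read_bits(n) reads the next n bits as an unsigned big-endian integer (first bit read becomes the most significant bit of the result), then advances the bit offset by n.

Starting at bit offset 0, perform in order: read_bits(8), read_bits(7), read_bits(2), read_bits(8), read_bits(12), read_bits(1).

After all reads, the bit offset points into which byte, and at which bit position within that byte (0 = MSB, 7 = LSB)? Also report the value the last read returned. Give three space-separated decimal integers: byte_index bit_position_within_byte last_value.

Read 1: bits[0:8] width=8 -> value=19 (bin 00010011); offset now 8 = byte 1 bit 0; 32 bits remain
Read 2: bits[8:15] width=7 -> value=97 (bin 1100001); offset now 15 = byte 1 bit 7; 25 bits remain
Read 3: bits[15:17] width=2 -> value=1 (bin 01); offset now 17 = byte 2 bit 1; 23 bits remain
Read 4: bits[17:25] width=8 -> value=236 (bin 11101100); offset now 25 = byte 3 bit 1; 15 bits remain
Read 5: bits[25:37] width=12 -> value=3698 (bin 111001110010); offset now 37 = byte 4 bit 5; 3 bits remain
Read 6: bits[37:38] width=1 -> value=1 (bin 1); offset now 38 = byte 4 bit 6; 2 bits remain

Answer: 4 6 1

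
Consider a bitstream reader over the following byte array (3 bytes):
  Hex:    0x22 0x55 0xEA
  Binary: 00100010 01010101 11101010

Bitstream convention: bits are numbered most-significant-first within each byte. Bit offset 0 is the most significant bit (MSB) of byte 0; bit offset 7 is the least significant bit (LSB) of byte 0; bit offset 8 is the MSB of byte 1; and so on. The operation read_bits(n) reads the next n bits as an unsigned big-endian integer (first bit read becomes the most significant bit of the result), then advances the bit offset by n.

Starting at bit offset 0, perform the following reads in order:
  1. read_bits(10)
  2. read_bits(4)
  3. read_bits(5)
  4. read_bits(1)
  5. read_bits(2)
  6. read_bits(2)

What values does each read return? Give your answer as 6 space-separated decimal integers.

Read 1: bits[0:10] width=10 -> value=137 (bin 0010001001); offset now 10 = byte 1 bit 2; 14 bits remain
Read 2: bits[10:14] width=4 -> value=5 (bin 0101); offset now 14 = byte 1 bit 6; 10 bits remain
Read 3: bits[14:19] width=5 -> value=15 (bin 01111); offset now 19 = byte 2 bit 3; 5 bits remain
Read 4: bits[19:20] width=1 -> value=0 (bin 0); offset now 20 = byte 2 bit 4; 4 bits remain
Read 5: bits[20:22] width=2 -> value=2 (bin 10); offset now 22 = byte 2 bit 6; 2 bits remain
Read 6: bits[22:24] width=2 -> value=2 (bin 10); offset now 24 = byte 3 bit 0; 0 bits remain

Answer: 137 5 15 0 2 2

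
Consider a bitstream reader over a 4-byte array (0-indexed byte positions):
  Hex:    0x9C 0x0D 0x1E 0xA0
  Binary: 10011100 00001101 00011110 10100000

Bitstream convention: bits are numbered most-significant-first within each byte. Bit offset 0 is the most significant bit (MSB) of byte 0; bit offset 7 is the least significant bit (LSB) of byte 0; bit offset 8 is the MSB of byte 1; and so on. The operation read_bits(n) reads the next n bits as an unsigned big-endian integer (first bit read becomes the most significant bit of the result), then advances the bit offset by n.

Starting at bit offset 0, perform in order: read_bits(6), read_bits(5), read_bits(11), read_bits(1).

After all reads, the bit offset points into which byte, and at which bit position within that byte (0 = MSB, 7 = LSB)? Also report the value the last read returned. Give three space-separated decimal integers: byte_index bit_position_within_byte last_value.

Read 1: bits[0:6] width=6 -> value=39 (bin 100111); offset now 6 = byte 0 bit 6; 26 bits remain
Read 2: bits[6:11] width=5 -> value=0 (bin 00000); offset now 11 = byte 1 bit 3; 21 bits remain
Read 3: bits[11:22] width=11 -> value=839 (bin 01101000111); offset now 22 = byte 2 bit 6; 10 bits remain
Read 4: bits[22:23] width=1 -> value=1 (bin 1); offset now 23 = byte 2 bit 7; 9 bits remain

Answer: 2 7 1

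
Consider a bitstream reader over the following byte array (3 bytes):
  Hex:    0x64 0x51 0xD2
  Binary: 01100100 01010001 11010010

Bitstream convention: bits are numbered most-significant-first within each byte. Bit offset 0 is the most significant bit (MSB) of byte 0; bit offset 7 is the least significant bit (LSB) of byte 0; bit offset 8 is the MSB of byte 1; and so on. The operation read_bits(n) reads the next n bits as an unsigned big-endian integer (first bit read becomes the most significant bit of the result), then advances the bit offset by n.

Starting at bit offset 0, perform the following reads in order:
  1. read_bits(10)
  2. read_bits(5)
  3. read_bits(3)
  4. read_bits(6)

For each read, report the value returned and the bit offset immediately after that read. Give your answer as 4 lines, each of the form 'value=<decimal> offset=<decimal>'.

Answer: value=401 offset=10
value=8 offset=15
value=7 offset=18
value=18 offset=24

Derivation:
Read 1: bits[0:10] width=10 -> value=401 (bin 0110010001); offset now 10 = byte 1 bit 2; 14 bits remain
Read 2: bits[10:15] width=5 -> value=8 (bin 01000); offset now 15 = byte 1 bit 7; 9 bits remain
Read 3: bits[15:18] width=3 -> value=7 (bin 111); offset now 18 = byte 2 bit 2; 6 bits remain
Read 4: bits[18:24] width=6 -> value=18 (bin 010010); offset now 24 = byte 3 bit 0; 0 bits remain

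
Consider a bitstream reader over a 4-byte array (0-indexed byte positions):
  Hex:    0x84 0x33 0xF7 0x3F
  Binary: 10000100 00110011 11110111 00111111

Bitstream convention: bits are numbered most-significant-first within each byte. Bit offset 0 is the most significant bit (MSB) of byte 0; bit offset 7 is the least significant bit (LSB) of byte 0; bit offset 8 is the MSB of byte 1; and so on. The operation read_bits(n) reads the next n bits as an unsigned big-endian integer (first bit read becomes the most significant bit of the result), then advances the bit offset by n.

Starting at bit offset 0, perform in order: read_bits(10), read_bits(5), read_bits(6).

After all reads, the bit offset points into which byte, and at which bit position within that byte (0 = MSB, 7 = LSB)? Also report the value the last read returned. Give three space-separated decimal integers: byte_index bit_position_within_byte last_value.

Answer: 2 5 62

Derivation:
Read 1: bits[0:10] width=10 -> value=528 (bin 1000010000); offset now 10 = byte 1 bit 2; 22 bits remain
Read 2: bits[10:15] width=5 -> value=25 (bin 11001); offset now 15 = byte 1 bit 7; 17 bits remain
Read 3: bits[15:21] width=6 -> value=62 (bin 111110); offset now 21 = byte 2 bit 5; 11 bits remain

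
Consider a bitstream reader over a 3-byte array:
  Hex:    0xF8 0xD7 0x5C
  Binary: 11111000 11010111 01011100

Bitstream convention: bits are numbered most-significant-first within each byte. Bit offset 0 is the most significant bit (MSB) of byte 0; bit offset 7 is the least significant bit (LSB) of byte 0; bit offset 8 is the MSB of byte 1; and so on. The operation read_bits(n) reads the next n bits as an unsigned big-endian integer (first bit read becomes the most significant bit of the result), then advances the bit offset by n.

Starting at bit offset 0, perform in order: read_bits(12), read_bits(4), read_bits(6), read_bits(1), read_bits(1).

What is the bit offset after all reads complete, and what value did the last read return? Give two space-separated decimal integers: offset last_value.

Read 1: bits[0:12] width=12 -> value=3981 (bin 111110001101); offset now 12 = byte 1 bit 4; 12 bits remain
Read 2: bits[12:16] width=4 -> value=7 (bin 0111); offset now 16 = byte 2 bit 0; 8 bits remain
Read 3: bits[16:22] width=6 -> value=23 (bin 010111); offset now 22 = byte 2 bit 6; 2 bits remain
Read 4: bits[22:23] width=1 -> value=0 (bin 0); offset now 23 = byte 2 bit 7; 1 bits remain
Read 5: bits[23:24] width=1 -> value=0 (bin 0); offset now 24 = byte 3 bit 0; 0 bits remain

Answer: 24 0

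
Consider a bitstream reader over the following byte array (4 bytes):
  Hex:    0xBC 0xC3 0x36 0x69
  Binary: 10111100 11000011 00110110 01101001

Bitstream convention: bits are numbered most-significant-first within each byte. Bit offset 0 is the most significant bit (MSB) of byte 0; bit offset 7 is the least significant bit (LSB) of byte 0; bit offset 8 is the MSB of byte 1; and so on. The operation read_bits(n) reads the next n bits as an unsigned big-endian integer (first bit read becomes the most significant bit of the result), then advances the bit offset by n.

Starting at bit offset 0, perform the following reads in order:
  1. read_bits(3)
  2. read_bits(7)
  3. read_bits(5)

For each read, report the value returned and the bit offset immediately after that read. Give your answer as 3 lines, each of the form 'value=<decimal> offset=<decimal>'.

Answer: value=5 offset=3
value=115 offset=10
value=1 offset=15

Derivation:
Read 1: bits[0:3] width=3 -> value=5 (bin 101); offset now 3 = byte 0 bit 3; 29 bits remain
Read 2: bits[3:10] width=7 -> value=115 (bin 1110011); offset now 10 = byte 1 bit 2; 22 bits remain
Read 3: bits[10:15] width=5 -> value=1 (bin 00001); offset now 15 = byte 1 bit 7; 17 bits remain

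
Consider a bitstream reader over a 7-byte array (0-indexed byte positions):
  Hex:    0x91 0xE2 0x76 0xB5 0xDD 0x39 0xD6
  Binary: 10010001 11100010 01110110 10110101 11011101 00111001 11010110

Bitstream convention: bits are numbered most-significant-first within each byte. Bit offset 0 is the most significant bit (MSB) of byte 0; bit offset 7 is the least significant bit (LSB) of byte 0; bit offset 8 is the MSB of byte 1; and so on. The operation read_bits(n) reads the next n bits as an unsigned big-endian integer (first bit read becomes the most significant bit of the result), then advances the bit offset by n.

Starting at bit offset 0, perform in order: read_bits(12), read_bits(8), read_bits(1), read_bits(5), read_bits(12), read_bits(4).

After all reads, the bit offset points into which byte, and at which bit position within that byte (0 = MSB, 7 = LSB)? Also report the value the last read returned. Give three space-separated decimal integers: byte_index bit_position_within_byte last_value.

Answer: 5 2 4

Derivation:
Read 1: bits[0:12] width=12 -> value=2334 (bin 100100011110); offset now 12 = byte 1 bit 4; 44 bits remain
Read 2: bits[12:20] width=8 -> value=39 (bin 00100111); offset now 20 = byte 2 bit 4; 36 bits remain
Read 3: bits[20:21] width=1 -> value=0 (bin 0); offset now 21 = byte 2 bit 5; 35 bits remain
Read 4: bits[21:26] width=5 -> value=26 (bin 11010); offset now 26 = byte 3 bit 2; 30 bits remain
Read 5: bits[26:38] width=12 -> value=3447 (bin 110101110111); offset now 38 = byte 4 bit 6; 18 bits remain
Read 6: bits[38:42] width=4 -> value=4 (bin 0100); offset now 42 = byte 5 bit 2; 14 bits remain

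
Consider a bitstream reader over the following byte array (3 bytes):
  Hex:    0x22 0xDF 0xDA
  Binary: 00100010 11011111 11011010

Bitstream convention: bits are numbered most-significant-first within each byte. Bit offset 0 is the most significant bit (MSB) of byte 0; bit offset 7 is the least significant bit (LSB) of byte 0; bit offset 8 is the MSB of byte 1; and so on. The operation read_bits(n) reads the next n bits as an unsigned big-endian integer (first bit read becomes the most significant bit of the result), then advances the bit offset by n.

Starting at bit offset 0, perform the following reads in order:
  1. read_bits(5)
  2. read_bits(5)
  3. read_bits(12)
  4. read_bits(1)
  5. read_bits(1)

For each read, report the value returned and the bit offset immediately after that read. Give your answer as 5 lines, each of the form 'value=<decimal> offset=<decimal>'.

Read 1: bits[0:5] width=5 -> value=4 (bin 00100); offset now 5 = byte 0 bit 5; 19 bits remain
Read 2: bits[5:10] width=5 -> value=11 (bin 01011); offset now 10 = byte 1 bit 2; 14 bits remain
Read 3: bits[10:22] width=12 -> value=2038 (bin 011111110110); offset now 22 = byte 2 bit 6; 2 bits remain
Read 4: bits[22:23] width=1 -> value=1 (bin 1); offset now 23 = byte 2 bit 7; 1 bits remain
Read 5: bits[23:24] width=1 -> value=0 (bin 0); offset now 24 = byte 3 bit 0; 0 bits remain

Answer: value=4 offset=5
value=11 offset=10
value=2038 offset=22
value=1 offset=23
value=0 offset=24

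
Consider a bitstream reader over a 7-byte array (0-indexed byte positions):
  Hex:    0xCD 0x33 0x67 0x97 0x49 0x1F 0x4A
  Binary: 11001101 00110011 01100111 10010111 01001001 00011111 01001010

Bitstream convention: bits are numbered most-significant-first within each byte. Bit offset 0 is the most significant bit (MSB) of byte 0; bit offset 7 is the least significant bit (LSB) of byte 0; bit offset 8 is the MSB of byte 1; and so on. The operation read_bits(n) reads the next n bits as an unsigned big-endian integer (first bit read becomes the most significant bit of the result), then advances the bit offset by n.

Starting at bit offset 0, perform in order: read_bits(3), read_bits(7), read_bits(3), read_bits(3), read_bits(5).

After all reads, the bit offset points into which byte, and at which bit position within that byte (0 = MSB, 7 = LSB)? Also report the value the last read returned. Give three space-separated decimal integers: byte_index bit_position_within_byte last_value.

Answer: 2 5 12

Derivation:
Read 1: bits[0:3] width=3 -> value=6 (bin 110); offset now 3 = byte 0 bit 3; 53 bits remain
Read 2: bits[3:10] width=7 -> value=52 (bin 0110100); offset now 10 = byte 1 bit 2; 46 bits remain
Read 3: bits[10:13] width=3 -> value=6 (bin 110); offset now 13 = byte 1 bit 5; 43 bits remain
Read 4: bits[13:16] width=3 -> value=3 (bin 011); offset now 16 = byte 2 bit 0; 40 bits remain
Read 5: bits[16:21] width=5 -> value=12 (bin 01100); offset now 21 = byte 2 bit 5; 35 bits remain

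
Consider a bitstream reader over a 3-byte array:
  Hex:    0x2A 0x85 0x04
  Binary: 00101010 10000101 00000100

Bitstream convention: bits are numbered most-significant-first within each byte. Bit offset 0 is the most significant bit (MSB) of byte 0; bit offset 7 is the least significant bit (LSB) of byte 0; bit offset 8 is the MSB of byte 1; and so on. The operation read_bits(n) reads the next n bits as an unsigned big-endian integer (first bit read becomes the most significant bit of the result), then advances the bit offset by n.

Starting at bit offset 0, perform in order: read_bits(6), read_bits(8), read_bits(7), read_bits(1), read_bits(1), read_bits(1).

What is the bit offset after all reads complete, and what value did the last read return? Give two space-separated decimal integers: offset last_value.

Read 1: bits[0:6] width=6 -> value=10 (bin 001010); offset now 6 = byte 0 bit 6; 18 bits remain
Read 2: bits[6:14] width=8 -> value=161 (bin 10100001); offset now 14 = byte 1 bit 6; 10 bits remain
Read 3: bits[14:21] width=7 -> value=32 (bin 0100000); offset now 21 = byte 2 bit 5; 3 bits remain
Read 4: bits[21:22] width=1 -> value=1 (bin 1); offset now 22 = byte 2 bit 6; 2 bits remain
Read 5: bits[22:23] width=1 -> value=0 (bin 0); offset now 23 = byte 2 bit 7; 1 bits remain
Read 6: bits[23:24] width=1 -> value=0 (bin 0); offset now 24 = byte 3 bit 0; 0 bits remain

Answer: 24 0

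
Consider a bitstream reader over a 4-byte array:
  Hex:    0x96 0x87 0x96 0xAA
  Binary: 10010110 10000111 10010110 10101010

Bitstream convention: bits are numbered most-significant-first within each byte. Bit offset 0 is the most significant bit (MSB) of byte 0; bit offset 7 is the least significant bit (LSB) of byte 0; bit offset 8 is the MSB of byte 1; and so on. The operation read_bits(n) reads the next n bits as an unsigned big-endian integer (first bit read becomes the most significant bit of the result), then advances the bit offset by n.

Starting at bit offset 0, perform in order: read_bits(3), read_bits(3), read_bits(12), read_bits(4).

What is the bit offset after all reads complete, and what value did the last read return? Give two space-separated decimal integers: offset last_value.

Answer: 22 5

Derivation:
Read 1: bits[0:3] width=3 -> value=4 (bin 100); offset now 3 = byte 0 bit 3; 29 bits remain
Read 2: bits[3:6] width=3 -> value=5 (bin 101); offset now 6 = byte 0 bit 6; 26 bits remain
Read 3: bits[6:18] width=12 -> value=2590 (bin 101000011110); offset now 18 = byte 2 bit 2; 14 bits remain
Read 4: bits[18:22] width=4 -> value=5 (bin 0101); offset now 22 = byte 2 bit 6; 10 bits remain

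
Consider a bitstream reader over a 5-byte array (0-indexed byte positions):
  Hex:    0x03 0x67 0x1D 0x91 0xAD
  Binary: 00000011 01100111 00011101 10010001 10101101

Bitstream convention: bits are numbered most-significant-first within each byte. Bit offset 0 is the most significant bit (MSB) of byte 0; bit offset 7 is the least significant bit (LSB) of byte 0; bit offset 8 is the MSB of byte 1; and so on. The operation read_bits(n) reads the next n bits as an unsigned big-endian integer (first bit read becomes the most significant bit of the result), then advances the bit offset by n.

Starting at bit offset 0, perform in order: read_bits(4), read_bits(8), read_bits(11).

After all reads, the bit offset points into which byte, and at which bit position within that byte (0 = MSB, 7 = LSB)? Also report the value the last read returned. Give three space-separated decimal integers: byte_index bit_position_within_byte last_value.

Answer: 2 7 910

Derivation:
Read 1: bits[0:4] width=4 -> value=0 (bin 0000); offset now 4 = byte 0 bit 4; 36 bits remain
Read 2: bits[4:12] width=8 -> value=54 (bin 00110110); offset now 12 = byte 1 bit 4; 28 bits remain
Read 3: bits[12:23] width=11 -> value=910 (bin 01110001110); offset now 23 = byte 2 bit 7; 17 bits remain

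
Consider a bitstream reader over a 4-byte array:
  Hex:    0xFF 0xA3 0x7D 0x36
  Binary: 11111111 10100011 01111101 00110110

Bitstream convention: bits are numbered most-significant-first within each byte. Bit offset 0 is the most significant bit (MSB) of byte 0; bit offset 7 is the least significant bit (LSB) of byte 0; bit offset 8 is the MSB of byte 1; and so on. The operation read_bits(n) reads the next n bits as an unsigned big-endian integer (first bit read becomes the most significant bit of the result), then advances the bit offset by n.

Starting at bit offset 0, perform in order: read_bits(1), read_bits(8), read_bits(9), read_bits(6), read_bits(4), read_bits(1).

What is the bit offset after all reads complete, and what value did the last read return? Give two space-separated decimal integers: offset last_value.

Answer: 29 0

Derivation:
Read 1: bits[0:1] width=1 -> value=1 (bin 1); offset now 1 = byte 0 bit 1; 31 bits remain
Read 2: bits[1:9] width=8 -> value=255 (bin 11111111); offset now 9 = byte 1 bit 1; 23 bits remain
Read 3: bits[9:18] width=9 -> value=141 (bin 010001101); offset now 18 = byte 2 bit 2; 14 bits remain
Read 4: bits[18:24] width=6 -> value=61 (bin 111101); offset now 24 = byte 3 bit 0; 8 bits remain
Read 5: bits[24:28] width=4 -> value=3 (bin 0011); offset now 28 = byte 3 bit 4; 4 bits remain
Read 6: bits[28:29] width=1 -> value=0 (bin 0); offset now 29 = byte 3 bit 5; 3 bits remain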